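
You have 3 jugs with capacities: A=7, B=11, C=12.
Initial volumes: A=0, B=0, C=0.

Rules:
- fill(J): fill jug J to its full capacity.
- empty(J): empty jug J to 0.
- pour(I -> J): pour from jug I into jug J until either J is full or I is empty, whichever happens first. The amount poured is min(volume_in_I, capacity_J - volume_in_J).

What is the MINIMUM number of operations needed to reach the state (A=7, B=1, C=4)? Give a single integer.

Answer: 6

Derivation:
BFS from (A=0, B=0, C=0). One shortest path:
  1. fill(C) -> (A=0 B=0 C=12)
  2. pour(C -> B) -> (A=0 B=11 C=1)
  3. pour(C -> A) -> (A=1 B=11 C=0)
  4. pour(B -> C) -> (A=1 B=0 C=11)
  5. pour(A -> B) -> (A=0 B=1 C=11)
  6. pour(C -> A) -> (A=7 B=1 C=4)
Reached target in 6 moves.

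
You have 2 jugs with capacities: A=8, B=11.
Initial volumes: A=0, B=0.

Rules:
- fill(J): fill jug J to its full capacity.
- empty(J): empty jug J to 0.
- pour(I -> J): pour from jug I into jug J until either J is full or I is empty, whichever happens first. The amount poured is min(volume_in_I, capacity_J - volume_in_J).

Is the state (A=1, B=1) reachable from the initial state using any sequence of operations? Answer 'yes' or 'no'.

BFS explored all 38 reachable states.
Reachable set includes: (0,0), (0,1), (0,2), (0,3), (0,4), (0,5), (0,6), (0,7), (0,8), (0,9), (0,10), (0,11) ...
Target (A=1, B=1) not in reachable set → no.

Answer: no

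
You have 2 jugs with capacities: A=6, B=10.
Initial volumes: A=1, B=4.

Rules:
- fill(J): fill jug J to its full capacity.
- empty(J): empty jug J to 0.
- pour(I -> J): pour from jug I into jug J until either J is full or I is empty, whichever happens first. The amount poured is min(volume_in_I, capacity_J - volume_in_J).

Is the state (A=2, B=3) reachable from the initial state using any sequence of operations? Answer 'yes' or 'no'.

Answer: no

Derivation:
BFS explored all 33 reachable states.
Reachable set includes: (0,0), (0,1), (0,2), (0,3), (0,4), (0,5), (0,6), (0,7), (0,8), (0,9), (0,10), (1,0) ...
Target (A=2, B=3) not in reachable set → no.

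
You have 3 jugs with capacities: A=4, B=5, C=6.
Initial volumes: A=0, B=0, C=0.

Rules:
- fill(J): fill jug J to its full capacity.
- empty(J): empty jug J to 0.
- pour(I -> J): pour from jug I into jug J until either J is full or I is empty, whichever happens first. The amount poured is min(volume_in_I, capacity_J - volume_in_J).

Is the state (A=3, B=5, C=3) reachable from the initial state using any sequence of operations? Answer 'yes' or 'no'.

BFS from (A=0, B=0, C=0):
  1. fill(B) -> (A=0 B=5 C=0)
  2. pour(B -> A) -> (A=4 B=1 C=0)
  3. pour(A -> C) -> (A=0 B=1 C=4)
  4. pour(B -> A) -> (A=1 B=0 C=4)
  5. pour(C -> B) -> (A=1 B=4 C=0)
  6. fill(C) -> (A=1 B=4 C=6)
  7. pour(C -> A) -> (A=4 B=4 C=3)
  8. pour(A -> B) -> (A=3 B=5 C=3)
Target reached → yes.

Answer: yes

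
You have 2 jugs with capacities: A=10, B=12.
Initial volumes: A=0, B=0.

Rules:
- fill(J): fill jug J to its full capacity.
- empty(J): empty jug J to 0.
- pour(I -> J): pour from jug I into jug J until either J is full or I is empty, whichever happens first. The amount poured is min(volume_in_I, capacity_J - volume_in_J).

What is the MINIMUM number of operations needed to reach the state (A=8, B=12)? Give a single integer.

Answer: 4

Derivation:
BFS from (A=0, B=0). One shortest path:
  1. fill(A) -> (A=10 B=0)
  2. pour(A -> B) -> (A=0 B=10)
  3. fill(A) -> (A=10 B=10)
  4. pour(A -> B) -> (A=8 B=12)
Reached target in 4 moves.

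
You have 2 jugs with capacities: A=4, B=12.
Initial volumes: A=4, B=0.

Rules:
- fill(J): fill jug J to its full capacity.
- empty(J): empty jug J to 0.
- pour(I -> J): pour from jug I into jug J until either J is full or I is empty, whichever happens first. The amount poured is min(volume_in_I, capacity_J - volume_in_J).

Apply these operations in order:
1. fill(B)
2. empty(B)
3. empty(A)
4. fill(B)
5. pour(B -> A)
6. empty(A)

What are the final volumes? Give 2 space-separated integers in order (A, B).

Step 1: fill(B) -> (A=4 B=12)
Step 2: empty(B) -> (A=4 B=0)
Step 3: empty(A) -> (A=0 B=0)
Step 4: fill(B) -> (A=0 B=12)
Step 5: pour(B -> A) -> (A=4 B=8)
Step 6: empty(A) -> (A=0 B=8)

Answer: 0 8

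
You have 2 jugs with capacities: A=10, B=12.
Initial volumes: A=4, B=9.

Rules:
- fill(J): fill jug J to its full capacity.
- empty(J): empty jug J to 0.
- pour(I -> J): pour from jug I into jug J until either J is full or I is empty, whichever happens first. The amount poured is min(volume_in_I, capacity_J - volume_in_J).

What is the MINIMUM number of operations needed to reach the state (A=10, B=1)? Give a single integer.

Answer: 4

Derivation:
BFS from (A=4, B=9). One shortest path:
  1. pour(A -> B) -> (A=1 B=12)
  2. empty(B) -> (A=1 B=0)
  3. pour(A -> B) -> (A=0 B=1)
  4. fill(A) -> (A=10 B=1)
Reached target in 4 moves.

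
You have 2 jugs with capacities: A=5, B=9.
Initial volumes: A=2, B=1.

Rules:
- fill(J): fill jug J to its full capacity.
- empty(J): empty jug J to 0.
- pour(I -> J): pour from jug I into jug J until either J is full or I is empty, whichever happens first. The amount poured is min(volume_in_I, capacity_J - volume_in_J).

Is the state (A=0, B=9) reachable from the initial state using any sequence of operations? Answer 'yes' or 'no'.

Answer: yes

Derivation:
BFS from (A=2, B=1):
  1. empty(A) -> (A=0 B=1)
  2. fill(B) -> (A=0 B=9)
Target reached → yes.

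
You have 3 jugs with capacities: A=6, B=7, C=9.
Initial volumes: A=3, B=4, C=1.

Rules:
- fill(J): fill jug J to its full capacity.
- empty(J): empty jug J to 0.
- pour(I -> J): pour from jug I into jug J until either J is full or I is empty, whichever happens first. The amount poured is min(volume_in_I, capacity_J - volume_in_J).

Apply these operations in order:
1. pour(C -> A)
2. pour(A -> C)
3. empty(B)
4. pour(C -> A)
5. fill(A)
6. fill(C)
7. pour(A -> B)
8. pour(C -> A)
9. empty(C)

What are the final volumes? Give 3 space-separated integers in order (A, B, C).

Step 1: pour(C -> A) -> (A=4 B=4 C=0)
Step 2: pour(A -> C) -> (A=0 B=4 C=4)
Step 3: empty(B) -> (A=0 B=0 C=4)
Step 4: pour(C -> A) -> (A=4 B=0 C=0)
Step 5: fill(A) -> (A=6 B=0 C=0)
Step 6: fill(C) -> (A=6 B=0 C=9)
Step 7: pour(A -> B) -> (A=0 B=6 C=9)
Step 8: pour(C -> A) -> (A=6 B=6 C=3)
Step 9: empty(C) -> (A=6 B=6 C=0)

Answer: 6 6 0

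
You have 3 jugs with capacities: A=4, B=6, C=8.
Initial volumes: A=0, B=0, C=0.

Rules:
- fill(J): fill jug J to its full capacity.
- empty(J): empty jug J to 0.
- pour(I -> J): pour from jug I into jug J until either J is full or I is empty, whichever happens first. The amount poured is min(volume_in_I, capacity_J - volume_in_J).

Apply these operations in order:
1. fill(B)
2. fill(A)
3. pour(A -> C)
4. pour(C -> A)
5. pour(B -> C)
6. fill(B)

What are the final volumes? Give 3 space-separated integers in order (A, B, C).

Answer: 4 6 6

Derivation:
Step 1: fill(B) -> (A=0 B=6 C=0)
Step 2: fill(A) -> (A=4 B=6 C=0)
Step 3: pour(A -> C) -> (A=0 B=6 C=4)
Step 4: pour(C -> A) -> (A=4 B=6 C=0)
Step 5: pour(B -> C) -> (A=4 B=0 C=6)
Step 6: fill(B) -> (A=4 B=6 C=6)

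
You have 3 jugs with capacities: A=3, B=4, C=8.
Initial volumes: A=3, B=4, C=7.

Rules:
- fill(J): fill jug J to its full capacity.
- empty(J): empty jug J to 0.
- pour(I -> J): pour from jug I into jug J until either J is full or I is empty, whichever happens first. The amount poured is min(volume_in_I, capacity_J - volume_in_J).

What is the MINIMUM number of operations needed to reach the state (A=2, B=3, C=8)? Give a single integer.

Answer: 4

Derivation:
BFS from (A=3, B=4, C=7). One shortest path:
  1. empty(B) -> (A=3 B=0 C=7)
  2. pour(A -> B) -> (A=0 B=3 C=7)
  3. fill(A) -> (A=3 B=3 C=7)
  4. pour(A -> C) -> (A=2 B=3 C=8)
Reached target in 4 moves.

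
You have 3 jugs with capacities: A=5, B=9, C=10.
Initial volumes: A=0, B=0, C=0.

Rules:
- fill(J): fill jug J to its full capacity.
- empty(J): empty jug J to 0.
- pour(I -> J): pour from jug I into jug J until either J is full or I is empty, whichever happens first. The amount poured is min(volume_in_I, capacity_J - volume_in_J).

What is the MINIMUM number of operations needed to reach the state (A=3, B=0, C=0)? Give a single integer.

Answer: 8

Derivation:
BFS from (A=0, B=0, C=0). One shortest path:
  1. fill(B) -> (A=0 B=9 C=0)
  2. pour(B -> A) -> (A=5 B=4 C=0)
  3. empty(A) -> (A=0 B=4 C=0)
  4. pour(B -> A) -> (A=4 B=0 C=0)
  5. fill(B) -> (A=4 B=9 C=0)
  6. pour(B -> C) -> (A=4 B=0 C=9)
  7. pour(A -> C) -> (A=3 B=0 C=10)
  8. empty(C) -> (A=3 B=0 C=0)
Reached target in 8 moves.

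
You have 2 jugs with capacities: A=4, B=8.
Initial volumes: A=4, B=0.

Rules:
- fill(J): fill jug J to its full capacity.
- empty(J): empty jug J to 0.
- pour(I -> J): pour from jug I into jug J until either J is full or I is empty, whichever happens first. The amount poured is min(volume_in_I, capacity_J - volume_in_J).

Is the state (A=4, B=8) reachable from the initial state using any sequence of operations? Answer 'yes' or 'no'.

BFS from (A=4, B=0):
  1. fill(B) -> (A=4 B=8)
Target reached → yes.

Answer: yes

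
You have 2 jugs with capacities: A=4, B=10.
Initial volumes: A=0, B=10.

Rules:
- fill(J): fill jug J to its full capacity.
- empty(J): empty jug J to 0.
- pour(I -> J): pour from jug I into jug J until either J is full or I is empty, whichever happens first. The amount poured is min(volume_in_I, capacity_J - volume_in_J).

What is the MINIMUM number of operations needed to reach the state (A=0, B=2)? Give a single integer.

Answer: 4

Derivation:
BFS from (A=0, B=10). One shortest path:
  1. pour(B -> A) -> (A=4 B=6)
  2. empty(A) -> (A=0 B=6)
  3. pour(B -> A) -> (A=4 B=2)
  4. empty(A) -> (A=0 B=2)
Reached target in 4 moves.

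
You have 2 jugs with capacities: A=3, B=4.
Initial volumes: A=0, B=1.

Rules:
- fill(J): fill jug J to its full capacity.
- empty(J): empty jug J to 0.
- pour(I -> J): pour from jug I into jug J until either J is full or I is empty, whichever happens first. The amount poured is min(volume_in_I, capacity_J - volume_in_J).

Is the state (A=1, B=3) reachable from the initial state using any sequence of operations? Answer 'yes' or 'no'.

BFS explored all 14 reachable states.
Reachable set includes: (0,0), (0,1), (0,2), (0,3), (0,4), (1,0), (1,4), (2,0), (2,4), (3,0), (3,1), (3,2) ...
Target (A=1, B=3) not in reachable set → no.

Answer: no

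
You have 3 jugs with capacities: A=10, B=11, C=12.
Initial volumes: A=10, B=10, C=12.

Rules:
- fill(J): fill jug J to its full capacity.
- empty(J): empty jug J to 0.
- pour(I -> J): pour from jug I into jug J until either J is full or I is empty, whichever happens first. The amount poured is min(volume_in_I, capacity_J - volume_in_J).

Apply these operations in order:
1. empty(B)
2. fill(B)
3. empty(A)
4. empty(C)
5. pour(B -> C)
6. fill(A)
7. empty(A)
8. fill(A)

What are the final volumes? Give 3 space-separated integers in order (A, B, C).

Step 1: empty(B) -> (A=10 B=0 C=12)
Step 2: fill(B) -> (A=10 B=11 C=12)
Step 3: empty(A) -> (A=0 B=11 C=12)
Step 4: empty(C) -> (A=0 B=11 C=0)
Step 5: pour(B -> C) -> (A=0 B=0 C=11)
Step 6: fill(A) -> (A=10 B=0 C=11)
Step 7: empty(A) -> (A=0 B=0 C=11)
Step 8: fill(A) -> (A=10 B=0 C=11)

Answer: 10 0 11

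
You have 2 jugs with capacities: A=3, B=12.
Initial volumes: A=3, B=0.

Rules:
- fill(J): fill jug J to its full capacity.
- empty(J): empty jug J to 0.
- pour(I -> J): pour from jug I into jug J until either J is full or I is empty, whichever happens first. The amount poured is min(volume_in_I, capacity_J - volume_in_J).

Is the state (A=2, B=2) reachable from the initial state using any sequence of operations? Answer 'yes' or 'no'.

Answer: no

Derivation:
BFS explored all 10 reachable states.
Reachable set includes: (0,0), (0,3), (0,6), (0,9), (0,12), (3,0), (3,3), (3,6), (3,9), (3,12)
Target (A=2, B=2) not in reachable set → no.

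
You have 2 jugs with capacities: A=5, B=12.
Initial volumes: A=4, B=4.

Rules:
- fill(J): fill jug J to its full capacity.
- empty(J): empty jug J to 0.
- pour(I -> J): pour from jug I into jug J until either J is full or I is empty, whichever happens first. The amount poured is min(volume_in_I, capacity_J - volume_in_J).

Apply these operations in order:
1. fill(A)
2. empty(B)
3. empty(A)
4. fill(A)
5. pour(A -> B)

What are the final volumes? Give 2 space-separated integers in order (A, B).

Answer: 0 5

Derivation:
Step 1: fill(A) -> (A=5 B=4)
Step 2: empty(B) -> (A=5 B=0)
Step 3: empty(A) -> (A=0 B=0)
Step 4: fill(A) -> (A=5 B=0)
Step 5: pour(A -> B) -> (A=0 B=5)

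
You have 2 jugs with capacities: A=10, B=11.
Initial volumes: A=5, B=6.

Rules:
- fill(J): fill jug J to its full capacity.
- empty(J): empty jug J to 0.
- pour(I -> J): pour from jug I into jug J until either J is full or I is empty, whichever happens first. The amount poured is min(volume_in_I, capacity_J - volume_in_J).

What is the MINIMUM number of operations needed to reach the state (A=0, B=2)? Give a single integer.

Answer: 6

Derivation:
BFS from (A=5, B=6). One shortest path:
  1. pour(B -> A) -> (A=10 B=1)
  2. empty(A) -> (A=0 B=1)
  3. pour(B -> A) -> (A=1 B=0)
  4. fill(B) -> (A=1 B=11)
  5. pour(B -> A) -> (A=10 B=2)
  6. empty(A) -> (A=0 B=2)
Reached target in 6 moves.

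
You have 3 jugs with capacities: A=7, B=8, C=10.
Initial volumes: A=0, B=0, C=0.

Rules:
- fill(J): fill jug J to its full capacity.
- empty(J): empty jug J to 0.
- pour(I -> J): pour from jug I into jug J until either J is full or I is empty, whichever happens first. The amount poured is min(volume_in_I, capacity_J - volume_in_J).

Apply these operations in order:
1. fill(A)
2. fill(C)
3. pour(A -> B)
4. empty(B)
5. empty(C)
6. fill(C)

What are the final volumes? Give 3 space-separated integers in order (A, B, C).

Answer: 0 0 10

Derivation:
Step 1: fill(A) -> (A=7 B=0 C=0)
Step 2: fill(C) -> (A=7 B=0 C=10)
Step 3: pour(A -> B) -> (A=0 B=7 C=10)
Step 4: empty(B) -> (A=0 B=0 C=10)
Step 5: empty(C) -> (A=0 B=0 C=0)
Step 6: fill(C) -> (A=0 B=0 C=10)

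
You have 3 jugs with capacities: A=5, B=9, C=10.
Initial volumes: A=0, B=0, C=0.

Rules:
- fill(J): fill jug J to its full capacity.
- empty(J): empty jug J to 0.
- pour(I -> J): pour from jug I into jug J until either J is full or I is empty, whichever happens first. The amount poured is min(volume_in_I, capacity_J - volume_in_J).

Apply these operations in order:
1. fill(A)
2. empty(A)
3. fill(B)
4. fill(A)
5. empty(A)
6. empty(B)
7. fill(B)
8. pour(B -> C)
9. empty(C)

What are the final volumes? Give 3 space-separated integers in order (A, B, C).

Answer: 0 0 0

Derivation:
Step 1: fill(A) -> (A=5 B=0 C=0)
Step 2: empty(A) -> (A=0 B=0 C=0)
Step 3: fill(B) -> (A=0 B=9 C=0)
Step 4: fill(A) -> (A=5 B=9 C=0)
Step 5: empty(A) -> (A=0 B=9 C=0)
Step 6: empty(B) -> (A=0 B=0 C=0)
Step 7: fill(B) -> (A=0 B=9 C=0)
Step 8: pour(B -> C) -> (A=0 B=0 C=9)
Step 9: empty(C) -> (A=0 B=0 C=0)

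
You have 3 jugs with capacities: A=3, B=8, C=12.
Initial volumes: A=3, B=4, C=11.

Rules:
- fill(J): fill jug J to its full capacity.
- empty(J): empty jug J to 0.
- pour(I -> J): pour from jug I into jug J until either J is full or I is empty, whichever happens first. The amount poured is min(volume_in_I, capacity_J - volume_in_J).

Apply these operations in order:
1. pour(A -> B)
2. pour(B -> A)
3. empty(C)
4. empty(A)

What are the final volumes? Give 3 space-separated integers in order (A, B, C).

Step 1: pour(A -> B) -> (A=0 B=7 C=11)
Step 2: pour(B -> A) -> (A=3 B=4 C=11)
Step 3: empty(C) -> (A=3 B=4 C=0)
Step 4: empty(A) -> (A=0 B=4 C=0)

Answer: 0 4 0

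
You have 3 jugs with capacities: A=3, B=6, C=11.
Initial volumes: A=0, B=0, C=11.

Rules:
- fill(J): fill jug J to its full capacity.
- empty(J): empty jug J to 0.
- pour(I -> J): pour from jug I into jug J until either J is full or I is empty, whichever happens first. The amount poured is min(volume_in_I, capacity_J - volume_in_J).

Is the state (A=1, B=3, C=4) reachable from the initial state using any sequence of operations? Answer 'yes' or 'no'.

BFS explored all 236 reachable states.
Reachable set includes: (0,0,0), (0,0,1), (0,0,2), (0,0,3), (0,0,4), (0,0,5), (0,0,6), (0,0,7), (0,0,8), (0,0,9), (0,0,10), (0,0,11) ...
Target (A=1, B=3, C=4) not in reachable set → no.

Answer: no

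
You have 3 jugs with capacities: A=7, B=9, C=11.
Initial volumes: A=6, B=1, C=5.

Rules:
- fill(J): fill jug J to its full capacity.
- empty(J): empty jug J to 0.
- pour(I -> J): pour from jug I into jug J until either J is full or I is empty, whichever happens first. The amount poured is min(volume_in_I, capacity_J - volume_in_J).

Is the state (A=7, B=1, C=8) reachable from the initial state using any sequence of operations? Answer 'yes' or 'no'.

BFS from (A=6, B=1, C=5):
  1. pour(C -> A) -> (A=7 B=1 C=4)
  2. empty(A) -> (A=0 B=1 C=4)
  3. pour(C -> A) -> (A=4 B=1 C=0)
  4. fill(C) -> (A=4 B=1 C=11)
  5. pour(C -> A) -> (A=7 B=1 C=8)
Target reached → yes.

Answer: yes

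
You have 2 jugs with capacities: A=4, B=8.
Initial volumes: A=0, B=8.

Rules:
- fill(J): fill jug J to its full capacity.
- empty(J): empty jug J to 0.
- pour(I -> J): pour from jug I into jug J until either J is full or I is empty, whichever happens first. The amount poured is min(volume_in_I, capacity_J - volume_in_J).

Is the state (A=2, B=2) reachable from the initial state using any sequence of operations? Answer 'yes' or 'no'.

Answer: no

Derivation:
BFS explored all 6 reachable states.
Reachable set includes: (0,0), (0,4), (0,8), (4,0), (4,4), (4,8)
Target (A=2, B=2) not in reachable set → no.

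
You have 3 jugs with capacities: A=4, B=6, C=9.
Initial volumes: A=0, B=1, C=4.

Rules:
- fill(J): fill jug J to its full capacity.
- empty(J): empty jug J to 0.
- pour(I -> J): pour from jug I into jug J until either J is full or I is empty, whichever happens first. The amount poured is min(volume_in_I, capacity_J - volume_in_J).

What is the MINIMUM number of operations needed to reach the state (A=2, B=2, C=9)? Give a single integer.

BFS from (A=0, B=1, C=4). One shortest path:
  1. fill(A) -> (A=4 B=1 C=4)
  2. pour(B -> C) -> (A=4 B=0 C=5)
  3. pour(A -> B) -> (A=0 B=4 C=5)
  4. fill(A) -> (A=4 B=4 C=5)
  5. pour(A -> B) -> (A=2 B=6 C=5)
  6. pour(B -> C) -> (A=2 B=2 C=9)
Reached target in 6 moves.

Answer: 6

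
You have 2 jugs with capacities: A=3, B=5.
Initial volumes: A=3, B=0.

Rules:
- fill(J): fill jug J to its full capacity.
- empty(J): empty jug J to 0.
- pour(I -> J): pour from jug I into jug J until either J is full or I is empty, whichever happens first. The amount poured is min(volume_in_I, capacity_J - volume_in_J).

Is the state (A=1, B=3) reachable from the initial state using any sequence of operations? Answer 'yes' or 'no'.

Answer: no

Derivation:
BFS explored all 16 reachable states.
Reachable set includes: (0,0), (0,1), (0,2), (0,3), (0,4), (0,5), (1,0), (1,5), (2,0), (2,5), (3,0), (3,1) ...
Target (A=1, B=3) not in reachable set → no.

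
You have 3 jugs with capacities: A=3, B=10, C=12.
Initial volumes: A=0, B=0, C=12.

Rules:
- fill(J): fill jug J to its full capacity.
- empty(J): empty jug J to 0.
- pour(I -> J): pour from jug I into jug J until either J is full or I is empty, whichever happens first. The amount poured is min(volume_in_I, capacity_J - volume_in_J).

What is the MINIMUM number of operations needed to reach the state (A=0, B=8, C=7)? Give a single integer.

BFS from (A=0, B=0, C=12). One shortest path:
  1. pour(C -> B) -> (A=0 B=10 C=2)
  2. pour(C -> A) -> (A=2 B=10 C=0)
  3. pour(B -> C) -> (A=2 B=0 C=10)
  4. pour(A -> B) -> (A=0 B=2 C=10)
  5. fill(A) -> (A=3 B=2 C=10)
  6. pour(A -> B) -> (A=0 B=5 C=10)
  7. pour(C -> A) -> (A=3 B=5 C=7)
  8. pour(A -> B) -> (A=0 B=8 C=7)
Reached target in 8 moves.

Answer: 8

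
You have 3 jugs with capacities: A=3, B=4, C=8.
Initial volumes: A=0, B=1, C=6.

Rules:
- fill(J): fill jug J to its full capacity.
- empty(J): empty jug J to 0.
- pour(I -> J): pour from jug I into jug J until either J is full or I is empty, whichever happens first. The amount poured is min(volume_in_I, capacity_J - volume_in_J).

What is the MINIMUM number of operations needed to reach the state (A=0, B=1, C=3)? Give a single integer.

Answer: 2

Derivation:
BFS from (A=0, B=1, C=6). One shortest path:
  1. pour(C -> A) -> (A=3 B=1 C=3)
  2. empty(A) -> (A=0 B=1 C=3)
Reached target in 2 moves.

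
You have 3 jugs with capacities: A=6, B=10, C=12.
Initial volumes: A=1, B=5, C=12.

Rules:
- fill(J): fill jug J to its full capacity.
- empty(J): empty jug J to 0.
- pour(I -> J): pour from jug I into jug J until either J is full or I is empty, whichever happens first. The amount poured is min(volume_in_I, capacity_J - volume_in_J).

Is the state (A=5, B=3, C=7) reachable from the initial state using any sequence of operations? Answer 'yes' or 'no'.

BFS explored all 506 reachable states.
Reachable set includes: (0,0,0), (0,0,1), (0,0,2), (0,0,3), (0,0,4), (0,0,5), (0,0,6), (0,0,7), (0,0,8), (0,0,9), (0,0,10), (0,0,11) ...
Target (A=5, B=3, C=7) not in reachable set → no.

Answer: no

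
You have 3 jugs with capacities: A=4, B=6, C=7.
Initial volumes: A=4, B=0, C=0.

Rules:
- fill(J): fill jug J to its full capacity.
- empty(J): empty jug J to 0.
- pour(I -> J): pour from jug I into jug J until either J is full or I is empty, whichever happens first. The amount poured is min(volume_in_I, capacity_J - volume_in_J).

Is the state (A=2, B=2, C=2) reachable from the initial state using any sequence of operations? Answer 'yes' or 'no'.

Answer: no

Derivation:
BFS explored all 190 reachable states.
Reachable set includes: (0,0,0), (0,0,1), (0,0,2), (0,0,3), (0,0,4), (0,0,5), (0,0,6), (0,0,7), (0,1,0), (0,1,1), (0,1,2), (0,1,3) ...
Target (A=2, B=2, C=2) not in reachable set → no.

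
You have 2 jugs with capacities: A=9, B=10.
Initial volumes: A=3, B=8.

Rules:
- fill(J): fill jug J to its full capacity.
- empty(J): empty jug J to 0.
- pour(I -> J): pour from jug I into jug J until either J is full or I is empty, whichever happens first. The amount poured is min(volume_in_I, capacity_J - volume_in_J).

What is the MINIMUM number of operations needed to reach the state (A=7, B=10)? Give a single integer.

BFS from (A=3, B=8). One shortest path:
  1. fill(A) -> (A=9 B=8)
  2. pour(A -> B) -> (A=7 B=10)
Reached target in 2 moves.

Answer: 2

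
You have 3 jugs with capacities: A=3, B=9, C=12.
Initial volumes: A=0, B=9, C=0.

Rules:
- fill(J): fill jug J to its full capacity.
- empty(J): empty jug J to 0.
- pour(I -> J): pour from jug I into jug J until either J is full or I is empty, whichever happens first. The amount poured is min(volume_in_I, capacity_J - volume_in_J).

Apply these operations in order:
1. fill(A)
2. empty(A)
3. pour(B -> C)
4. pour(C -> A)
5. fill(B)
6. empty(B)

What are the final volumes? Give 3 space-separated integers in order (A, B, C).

Step 1: fill(A) -> (A=3 B=9 C=0)
Step 2: empty(A) -> (A=0 B=9 C=0)
Step 3: pour(B -> C) -> (A=0 B=0 C=9)
Step 4: pour(C -> A) -> (A=3 B=0 C=6)
Step 5: fill(B) -> (A=3 B=9 C=6)
Step 6: empty(B) -> (A=3 B=0 C=6)

Answer: 3 0 6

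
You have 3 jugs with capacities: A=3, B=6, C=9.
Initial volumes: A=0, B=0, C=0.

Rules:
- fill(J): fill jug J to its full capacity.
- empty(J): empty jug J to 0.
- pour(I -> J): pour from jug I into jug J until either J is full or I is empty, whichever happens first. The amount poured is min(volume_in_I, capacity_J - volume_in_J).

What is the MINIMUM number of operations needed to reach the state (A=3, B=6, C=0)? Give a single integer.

BFS from (A=0, B=0, C=0). One shortest path:
  1. fill(A) -> (A=3 B=0 C=0)
  2. fill(B) -> (A=3 B=6 C=0)
Reached target in 2 moves.

Answer: 2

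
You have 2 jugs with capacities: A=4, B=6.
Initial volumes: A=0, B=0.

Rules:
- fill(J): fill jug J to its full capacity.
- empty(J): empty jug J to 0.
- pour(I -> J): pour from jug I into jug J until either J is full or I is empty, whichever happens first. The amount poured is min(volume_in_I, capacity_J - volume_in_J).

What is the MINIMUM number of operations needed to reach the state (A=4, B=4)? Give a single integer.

Answer: 3

Derivation:
BFS from (A=0, B=0). One shortest path:
  1. fill(A) -> (A=4 B=0)
  2. pour(A -> B) -> (A=0 B=4)
  3. fill(A) -> (A=4 B=4)
Reached target in 3 moves.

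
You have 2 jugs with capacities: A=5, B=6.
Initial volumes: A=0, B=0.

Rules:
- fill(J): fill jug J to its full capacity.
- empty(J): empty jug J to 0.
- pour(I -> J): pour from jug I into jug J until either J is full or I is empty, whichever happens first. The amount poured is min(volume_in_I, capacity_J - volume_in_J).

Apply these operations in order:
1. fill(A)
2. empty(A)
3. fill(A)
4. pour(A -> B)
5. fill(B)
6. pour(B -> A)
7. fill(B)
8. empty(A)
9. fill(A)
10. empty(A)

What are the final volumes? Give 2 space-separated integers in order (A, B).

Step 1: fill(A) -> (A=5 B=0)
Step 2: empty(A) -> (A=0 B=0)
Step 3: fill(A) -> (A=5 B=0)
Step 4: pour(A -> B) -> (A=0 B=5)
Step 5: fill(B) -> (A=0 B=6)
Step 6: pour(B -> A) -> (A=5 B=1)
Step 7: fill(B) -> (A=5 B=6)
Step 8: empty(A) -> (A=0 B=6)
Step 9: fill(A) -> (A=5 B=6)
Step 10: empty(A) -> (A=0 B=6)

Answer: 0 6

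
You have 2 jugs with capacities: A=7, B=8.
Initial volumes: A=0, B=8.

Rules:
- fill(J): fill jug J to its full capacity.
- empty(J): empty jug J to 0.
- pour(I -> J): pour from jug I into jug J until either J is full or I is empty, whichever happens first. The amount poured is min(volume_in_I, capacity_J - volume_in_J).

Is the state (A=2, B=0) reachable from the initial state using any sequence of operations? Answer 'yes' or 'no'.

BFS from (A=0, B=8):
  1. pour(B -> A) -> (A=7 B=1)
  2. empty(A) -> (A=0 B=1)
  3. pour(B -> A) -> (A=1 B=0)
  4. fill(B) -> (A=1 B=8)
  5. pour(B -> A) -> (A=7 B=2)
  6. empty(A) -> (A=0 B=2)
  7. pour(B -> A) -> (A=2 B=0)
Target reached → yes.

Answer: yes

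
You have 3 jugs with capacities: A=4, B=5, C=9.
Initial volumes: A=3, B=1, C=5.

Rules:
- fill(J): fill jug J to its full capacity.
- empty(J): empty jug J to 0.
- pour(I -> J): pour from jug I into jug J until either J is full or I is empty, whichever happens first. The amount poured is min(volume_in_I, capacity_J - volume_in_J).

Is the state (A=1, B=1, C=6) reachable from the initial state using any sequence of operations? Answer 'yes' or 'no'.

Answer: no

Derivation:
BFS explored all 205 reachable states.
Reachable set includes: (0,0,0), (0,0,1), (0,0,2), (0,0,3), (0,0,4), (0,0,5), (0,0,6), (0,0,7), (0,0,8), (0,0,9), (0,1,0), (0,1,1) ...
Target (A=1, B=1, C=6) not in reachable set → no.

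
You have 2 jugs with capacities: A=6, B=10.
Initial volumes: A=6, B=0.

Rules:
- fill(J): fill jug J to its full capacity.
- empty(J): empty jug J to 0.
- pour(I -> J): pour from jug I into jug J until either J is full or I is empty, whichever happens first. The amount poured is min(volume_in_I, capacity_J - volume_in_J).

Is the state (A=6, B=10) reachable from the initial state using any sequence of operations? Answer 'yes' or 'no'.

Answer: yes

Derivation:
BFS from (A=6, B=0):
  1. fill(B) -> (A=6 B=10)
Target reached → yes.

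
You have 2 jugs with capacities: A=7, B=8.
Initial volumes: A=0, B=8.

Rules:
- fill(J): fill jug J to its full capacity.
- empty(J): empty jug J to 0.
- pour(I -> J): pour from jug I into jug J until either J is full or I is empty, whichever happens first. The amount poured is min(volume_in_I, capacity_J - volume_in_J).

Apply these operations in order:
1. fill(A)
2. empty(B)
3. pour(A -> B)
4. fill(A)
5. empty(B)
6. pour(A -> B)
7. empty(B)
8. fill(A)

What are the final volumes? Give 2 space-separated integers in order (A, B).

Answer: 7 0

Derivation:
Step 1: fill(A) -> (A=7 B=8)
Step 2: empty(B) -> (A=7 B=0)
Step 3: pour(A -> B) -> (A=0 B=7)
Step 4: fill(A) -> (A=7 B=7)
Step 5: empty(B) -> (A=7 B=0)
Step 6: pour(A -> B) -> (A=0 B=7)
Step 7: empty(B) -> (A=0 B=0)
Step 8: fill(A) -> (A=7 B=0)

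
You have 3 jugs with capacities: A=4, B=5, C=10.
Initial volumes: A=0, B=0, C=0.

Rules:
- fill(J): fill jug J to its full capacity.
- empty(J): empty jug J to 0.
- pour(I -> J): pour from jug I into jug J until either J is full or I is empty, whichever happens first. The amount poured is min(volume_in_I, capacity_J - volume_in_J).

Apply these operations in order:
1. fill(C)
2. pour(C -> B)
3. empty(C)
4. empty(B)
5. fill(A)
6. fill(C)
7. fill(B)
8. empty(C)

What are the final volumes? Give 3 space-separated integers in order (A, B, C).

Answer: 4 5 0

Derivation:
Step 1: fill(C) -> (A=0 B=0 C=10)
Step 2: pour(C -> B) -> (A=0 B=5 C=5)
Step 3: empty(C) -> (A=0 B=5 C=0)
Step 4: empty(B) -> (A=0 B=0 C=0)
Step 5: fill(A) -> (A=4 B=0 C=0)
Step 6: fill(C) -> (A=4 B=0 C=10)
Step 7: fill(B) -> (A=4 B=5 C=10)
Step 8: empty(C) -> (A=4 B=5 C=0)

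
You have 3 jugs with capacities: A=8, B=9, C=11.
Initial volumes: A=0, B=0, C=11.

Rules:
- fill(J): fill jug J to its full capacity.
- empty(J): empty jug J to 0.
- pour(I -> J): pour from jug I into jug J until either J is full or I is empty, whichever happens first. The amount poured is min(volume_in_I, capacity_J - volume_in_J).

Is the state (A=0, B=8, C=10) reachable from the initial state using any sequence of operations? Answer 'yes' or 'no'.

BFS from (A=0, B=0, C=11):
  1. fill(A) -> (A=8 B=0 C=11)
  2. pour(A -> B) -> (A=0 B=8 C=11)
  3. fill(A) -> (A=8 B=8 C=11)
  4. pour(C -> B) -> (A=8 B=9 C=10)
  5. empty(B) -> (A=8 B=0 C=10)
  6. pour(A -> B) -> (A=0 B=8 C=10)
Target reached → yes.

Answer: yes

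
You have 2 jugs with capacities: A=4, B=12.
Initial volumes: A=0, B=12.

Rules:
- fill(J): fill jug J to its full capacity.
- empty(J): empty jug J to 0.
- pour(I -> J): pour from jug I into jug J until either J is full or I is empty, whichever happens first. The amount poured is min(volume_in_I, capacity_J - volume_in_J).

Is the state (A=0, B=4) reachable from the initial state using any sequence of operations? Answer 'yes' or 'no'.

BFS from (A=0, B=12):
  1. fill(A) -> (A=4 B=12)
  2. empty(B) -> (A=4 B=0)
  3. pour(A -> B) -> (A=0 B=4)
Target reached → yes.

Answer: yes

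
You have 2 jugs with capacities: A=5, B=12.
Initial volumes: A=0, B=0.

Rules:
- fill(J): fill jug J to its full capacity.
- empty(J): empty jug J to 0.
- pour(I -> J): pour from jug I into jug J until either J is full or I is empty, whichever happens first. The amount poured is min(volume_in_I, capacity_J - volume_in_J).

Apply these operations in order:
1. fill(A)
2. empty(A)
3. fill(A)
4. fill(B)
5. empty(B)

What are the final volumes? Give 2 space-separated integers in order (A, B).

Answer: 5 0

Derivation:
Step 1: fill(A) -> (A=5 B=0)
Step 2: empty(A) -> (A=0 B=0)
Step 3: fill(A) -> (A=5 B=0)
Step 4: fill(B) -> (A=5 B=12)
Step 5: empty(B) -> (A=5 B=0)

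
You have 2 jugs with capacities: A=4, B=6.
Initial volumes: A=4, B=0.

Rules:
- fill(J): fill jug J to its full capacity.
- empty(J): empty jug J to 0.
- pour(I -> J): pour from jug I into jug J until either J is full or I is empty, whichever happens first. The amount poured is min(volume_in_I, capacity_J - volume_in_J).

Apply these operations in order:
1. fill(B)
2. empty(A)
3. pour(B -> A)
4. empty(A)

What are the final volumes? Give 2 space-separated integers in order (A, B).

Answer: 0 2

Derivation:
Step 1: fill(B) -> (A=4 B=6)
Step 2: empty(A) -> (A=0 B=6)
Step 3: pour(B -> A) -> (A=4 B=2)
Step 4: empty(A) -> (A=0 B=2)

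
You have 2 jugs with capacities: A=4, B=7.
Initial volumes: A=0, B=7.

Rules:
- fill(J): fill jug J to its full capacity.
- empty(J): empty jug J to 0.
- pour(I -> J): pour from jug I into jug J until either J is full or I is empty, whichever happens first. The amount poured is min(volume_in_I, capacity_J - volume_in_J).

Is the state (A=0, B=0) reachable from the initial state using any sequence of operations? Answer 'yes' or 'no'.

BFS from (A=0, B=7):
  1. empty(B) -> (A=0 B=0)
Target reached → yes.

Answer: yes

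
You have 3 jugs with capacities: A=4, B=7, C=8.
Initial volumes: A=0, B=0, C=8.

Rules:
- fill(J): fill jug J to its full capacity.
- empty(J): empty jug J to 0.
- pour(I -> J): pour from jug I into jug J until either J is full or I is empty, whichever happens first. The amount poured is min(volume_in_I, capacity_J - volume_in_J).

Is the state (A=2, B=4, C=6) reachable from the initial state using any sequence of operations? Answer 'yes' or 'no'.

Answer: no

Derivation:
BFS explored all 234 reachable states.
Reachable set includes: (0,0,0), (0,0,1), (0,0,2), (0,0,3), (0,0,4), (0,0,5), (0,0,6), (0,0,7), (0,0,8), (0,1,0), (0,1,1), (0,1,2) ...
Target (A=2, B=4, C=6) not in reachable set → no.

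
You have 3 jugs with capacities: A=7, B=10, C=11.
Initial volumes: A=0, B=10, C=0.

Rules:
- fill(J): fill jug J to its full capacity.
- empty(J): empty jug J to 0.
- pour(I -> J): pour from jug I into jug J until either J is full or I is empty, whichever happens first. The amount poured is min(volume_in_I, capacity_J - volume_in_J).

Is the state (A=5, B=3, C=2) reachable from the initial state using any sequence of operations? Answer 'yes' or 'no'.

BFS explored all 516 reachable states.
Reachable set includes: (0,0,0), (0,0,1), (0,0,2), (0,0,3), (0,0,4), (0,0,5), (0,0,6), (0,0,7), (0,0,8), (0,0,9), (0,0,10), (0,0,11) ...
Target (A=5, B=3, C=2) not in reachable set → no.

Answer: no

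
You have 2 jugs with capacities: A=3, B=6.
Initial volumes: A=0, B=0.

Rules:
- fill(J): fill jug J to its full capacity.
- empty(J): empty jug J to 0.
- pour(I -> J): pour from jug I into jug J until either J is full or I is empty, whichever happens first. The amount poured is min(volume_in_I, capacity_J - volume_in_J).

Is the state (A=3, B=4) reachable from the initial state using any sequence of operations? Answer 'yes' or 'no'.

Answer: no

Derivation:
BFS explored all 6 reachable states.
Reachable set includes: (0,0), (0,3), (0,6), (3,0), (3,3), (3,6)
Target (A=3, B=4) not in reachable set → no.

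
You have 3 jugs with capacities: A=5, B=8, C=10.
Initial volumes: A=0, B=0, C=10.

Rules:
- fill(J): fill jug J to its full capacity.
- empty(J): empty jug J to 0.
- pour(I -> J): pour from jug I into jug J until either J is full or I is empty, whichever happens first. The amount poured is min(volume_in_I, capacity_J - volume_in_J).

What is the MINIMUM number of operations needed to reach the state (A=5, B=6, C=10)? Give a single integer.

BFS from (A=0, B=0, C=10). One shortest path:
  1. fill(A) -> (A=5 B=0 C=10)
  2. fill(B) -> (A=5 B=8 C=10)
  3. empty(C) -> (A=5 B=8 C=0)
  4. pour(B -> C) -> (A=5 B=0 C=8)
  5. fill(B) -> (A=5 B=8 C=8)
  6. pour(B -> C) -> (A=5 B=6 C=10)
Reached target in 6 moves.

Answer: 6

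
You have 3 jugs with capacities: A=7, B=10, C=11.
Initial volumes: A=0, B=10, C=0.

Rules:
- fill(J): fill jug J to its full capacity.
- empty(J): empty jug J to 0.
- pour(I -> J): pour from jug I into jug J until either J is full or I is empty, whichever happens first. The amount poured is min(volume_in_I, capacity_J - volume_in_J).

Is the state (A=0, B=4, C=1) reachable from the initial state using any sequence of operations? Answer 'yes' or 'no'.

BFS from (A=0, B=10, C=0):
  1. empty(B) -> (A=0 B=0 C=0)
  2. fill(C) -> (A=0 B=0 C=11)
  3. pour(C -> A) -> (A=7 B=0 C=4)
  4. empty(A) -> (A=0 B=0 C=4)
  5. pour(C -> A) -> (A=4 B=0 C=0)
  6. fill(C) -> (A=4 B=0 C=11)
  7. pour(C -> B) -> (A=4 B=10 C=1)
  8. empty(B) -> (A=4 B=0 C=1)
  9. pour(A -> B) -> (A=0 B=4 C=1)
Target reached → yes.

Answer: yes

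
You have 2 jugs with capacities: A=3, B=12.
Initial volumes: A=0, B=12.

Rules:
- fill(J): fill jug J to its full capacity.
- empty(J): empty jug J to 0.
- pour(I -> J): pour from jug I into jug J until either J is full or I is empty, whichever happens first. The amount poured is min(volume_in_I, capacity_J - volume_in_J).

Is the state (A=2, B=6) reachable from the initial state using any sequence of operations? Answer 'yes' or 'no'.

Answer: no

Derivation:
BFS explored all 10 reachable states.
Reachable set includes: (0,0), (0,3), (0,6), (0,9), (0,12), (3,0), (3,3), (3,6), (3,9), (3,12)
Target (A=2, B=6) not in reachable set → no.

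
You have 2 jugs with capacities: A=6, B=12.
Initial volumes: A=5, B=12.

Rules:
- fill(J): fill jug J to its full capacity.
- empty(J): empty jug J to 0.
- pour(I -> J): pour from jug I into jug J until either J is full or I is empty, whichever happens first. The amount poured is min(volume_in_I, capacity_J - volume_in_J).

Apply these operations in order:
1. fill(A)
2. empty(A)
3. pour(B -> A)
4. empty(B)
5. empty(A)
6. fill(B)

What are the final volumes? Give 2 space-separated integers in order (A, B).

Step 1: fill(A) -> (A=6 B=12)
Step 2: empty(A) -> (A=0 B=12)
Step 3: pour(B -> A) -> (A=6 B=6)
Step 4: empty(B) -> (A=6 B=0)
Step 5: empty(A) -> (A=0 B=0)
Step 6: fill(B) -> (A=0 B=12)

Answer: 0 12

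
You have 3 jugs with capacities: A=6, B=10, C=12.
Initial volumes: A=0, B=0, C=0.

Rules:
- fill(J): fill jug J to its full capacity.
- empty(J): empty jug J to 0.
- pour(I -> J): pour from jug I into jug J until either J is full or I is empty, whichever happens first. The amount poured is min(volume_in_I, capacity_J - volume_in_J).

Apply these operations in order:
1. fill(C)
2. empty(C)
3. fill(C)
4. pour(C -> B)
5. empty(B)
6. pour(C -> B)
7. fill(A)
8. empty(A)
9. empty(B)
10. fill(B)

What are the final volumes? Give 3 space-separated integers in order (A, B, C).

Step 1: fill(C) -> (A=0 B=0 C=12)
Step 2: empty(C) -> (A=0 B=0 C=0)
Step 3: fill(C) -> (A=0 B=0 C=12)
Step 4: pour(C -> B) -> (A=0 B=10 C=2)
Step 5: empty(B) -> (A=0 B=0 C=2)
Step 6: pour(C -> B) -> (A=0 B=2 C=0)
Step 7: fill(A) -> (A=6 B=2 C=0)
Step 8: empty(A) -> (A=0 B=2 C=0)
Step 9: empty(B) -> (A=0 B=0 C=0)
Step 10: fill(B) -> (A=0 B=10 C=0)

Answer: 0 10 0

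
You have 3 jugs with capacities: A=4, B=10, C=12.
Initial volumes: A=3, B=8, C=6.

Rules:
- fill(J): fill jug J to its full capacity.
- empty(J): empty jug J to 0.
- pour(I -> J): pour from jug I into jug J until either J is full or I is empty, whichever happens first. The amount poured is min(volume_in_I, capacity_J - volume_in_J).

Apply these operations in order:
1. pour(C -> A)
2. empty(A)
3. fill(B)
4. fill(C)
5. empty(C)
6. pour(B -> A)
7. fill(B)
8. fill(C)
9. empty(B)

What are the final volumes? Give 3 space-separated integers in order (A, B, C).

Answer: 4 0 12

Derivation:
Step 1: pour(C -> A) -> (A=4 B=8 C=5)
Step 2: empty(A) -> (A=0 B=8 C=5)
Step 3: fill(B) -> (A=0 B=10 C=5)
Step 4: fill(C) -> (A=0 B=10 C=12)
Step 5: empty(C) -> (A=0 B=10 C=0)
Step 6: pour(B -> A) -> (A=4 B=6 C=0)
Step 7: fill(B) -> (A=4 B=10 C=0)
Step 8: fill(C) -> (A=4 B=10 C=12)
Step 9: empty(B) -> (A=4 B=0 C=12)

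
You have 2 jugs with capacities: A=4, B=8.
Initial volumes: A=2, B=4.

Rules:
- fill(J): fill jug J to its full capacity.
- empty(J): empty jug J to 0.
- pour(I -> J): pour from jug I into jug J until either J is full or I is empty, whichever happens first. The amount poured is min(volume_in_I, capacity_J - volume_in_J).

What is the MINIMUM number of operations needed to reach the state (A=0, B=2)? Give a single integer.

Answer: 2

Derivation:
BFS from (A=2, B=4). One shortest path:
  1. empty(B) -> (A=2 B=0)
  2. pour(A -> B) -> (A=0 B=2)
Reached target in 2 moves.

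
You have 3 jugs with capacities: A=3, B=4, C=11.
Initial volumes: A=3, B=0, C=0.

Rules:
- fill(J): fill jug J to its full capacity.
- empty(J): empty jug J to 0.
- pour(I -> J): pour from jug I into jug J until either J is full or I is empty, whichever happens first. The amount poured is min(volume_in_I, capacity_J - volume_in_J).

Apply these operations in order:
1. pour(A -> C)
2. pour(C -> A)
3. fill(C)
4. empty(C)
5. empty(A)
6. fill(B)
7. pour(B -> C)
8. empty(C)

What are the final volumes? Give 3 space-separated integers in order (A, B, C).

Step 1: pour(A -> C) -> (A=0 B=0 C=3)
Step 2: pour(C -> A) -> (A=3 B=0 C=0)
Step 3: fill(C) -> (A=3 B=0 C=11)
Step 4: empty(C) -> (A=3 B=0 C=0)
Step 5: empty(A) -> (A=0 B=0 C=0)
Step 6: fill(B) -> (A=0 B=4 C=0)
Step 7: pour(B -> C) -> (A=0 B=0 C=4)
Step 8: empty(C) -> (A=0 B=0 C=0)

Answer: 0 0 0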